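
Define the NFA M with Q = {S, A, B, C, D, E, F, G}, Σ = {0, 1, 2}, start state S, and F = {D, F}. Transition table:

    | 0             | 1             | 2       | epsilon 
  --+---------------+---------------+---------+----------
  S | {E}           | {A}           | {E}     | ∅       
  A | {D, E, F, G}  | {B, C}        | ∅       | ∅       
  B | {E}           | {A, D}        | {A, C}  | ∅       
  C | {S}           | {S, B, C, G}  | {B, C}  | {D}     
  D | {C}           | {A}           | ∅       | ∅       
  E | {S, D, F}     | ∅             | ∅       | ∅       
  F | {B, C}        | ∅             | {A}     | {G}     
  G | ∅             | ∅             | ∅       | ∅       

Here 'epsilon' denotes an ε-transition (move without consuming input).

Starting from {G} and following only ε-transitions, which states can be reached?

Begin with {G}.
No ε-moves leave this set, so the closure equals the set itself.

{G}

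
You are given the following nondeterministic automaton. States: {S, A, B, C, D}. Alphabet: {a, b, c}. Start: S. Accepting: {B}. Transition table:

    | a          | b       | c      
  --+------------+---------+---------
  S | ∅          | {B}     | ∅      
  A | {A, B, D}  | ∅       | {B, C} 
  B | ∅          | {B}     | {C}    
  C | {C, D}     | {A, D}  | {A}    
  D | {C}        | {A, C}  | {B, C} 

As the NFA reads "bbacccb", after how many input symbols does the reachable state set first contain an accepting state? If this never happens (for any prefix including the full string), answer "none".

Start in {S}.
Read 'b': S→{B}; now {B}.
None of the earlier sets intersect F, but {B} does.

1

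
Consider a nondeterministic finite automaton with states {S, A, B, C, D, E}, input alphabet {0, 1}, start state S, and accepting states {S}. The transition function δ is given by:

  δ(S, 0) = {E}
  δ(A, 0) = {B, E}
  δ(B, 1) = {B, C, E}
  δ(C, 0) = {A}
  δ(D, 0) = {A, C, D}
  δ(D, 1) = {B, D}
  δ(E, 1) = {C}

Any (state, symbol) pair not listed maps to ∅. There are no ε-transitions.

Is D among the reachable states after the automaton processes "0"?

Start in {S}.
Read '0': {S} → {E}.
State D is not in {E}.

No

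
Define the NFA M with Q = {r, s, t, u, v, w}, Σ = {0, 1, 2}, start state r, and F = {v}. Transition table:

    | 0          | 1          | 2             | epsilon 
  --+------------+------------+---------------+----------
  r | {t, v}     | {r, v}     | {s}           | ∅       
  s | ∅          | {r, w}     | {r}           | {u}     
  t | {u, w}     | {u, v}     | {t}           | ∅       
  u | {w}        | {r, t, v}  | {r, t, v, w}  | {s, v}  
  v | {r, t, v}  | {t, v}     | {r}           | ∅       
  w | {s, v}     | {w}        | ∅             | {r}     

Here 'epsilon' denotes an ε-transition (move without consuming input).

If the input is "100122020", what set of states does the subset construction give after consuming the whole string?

{r, s, t, u, v, w}

Start in {r}.
Read '1': r→{r, v}; now {r, v}.
Read '0': r→{t, v}, v→{r, t, v}; now {r, t, v}.
Read '0': r→{t, v}, t→{u, w}, v→{r, t, v}; union {r, t, u, v, w}; ε-closure = {r, s, t, u, v, w}.
Read '1': r→{r, v}, s→{r, w}, t→{u, v}, u→{r, t, v}, v→{t, v}, w→{w}; union {r, t, u, v, w}; ε-closure = {r, s, t, u, v, w}.
Read '2': r→{s}, s→{r}, t→{t}, u→{r, t, v, w}, v→{r}, w→∅; union {r, s, t, v, w}; ε-closure = {r, s, t, u, v, w}.
Read '2': r→{s}, s→{r}, t→{t}, u→{r, t, v, w}, v→{r}, w→∅; union {r, s, t, v, w}; ε-closure = {r, s, t, u, v, w}.
Read '0': r→{t, v}, s→∅, t→{u, w}, u→{w}, v→{r, t, v}, w→{s, v}; now {r, s, t, u, v, w}.
Read '2': r→{s}, s→{r}, t→{t}, u→{r, t, v, w}, v→{r}, w→∅; union {r, s, t, v, w}; ε-closure = {r, s, t, u, v, w}.
Read '0': r→{t, v}, s→∅, t→{u, w}, u→{w}, v→{r, t, v}, w→{s, v}; now {r, s, t, u, v, w}.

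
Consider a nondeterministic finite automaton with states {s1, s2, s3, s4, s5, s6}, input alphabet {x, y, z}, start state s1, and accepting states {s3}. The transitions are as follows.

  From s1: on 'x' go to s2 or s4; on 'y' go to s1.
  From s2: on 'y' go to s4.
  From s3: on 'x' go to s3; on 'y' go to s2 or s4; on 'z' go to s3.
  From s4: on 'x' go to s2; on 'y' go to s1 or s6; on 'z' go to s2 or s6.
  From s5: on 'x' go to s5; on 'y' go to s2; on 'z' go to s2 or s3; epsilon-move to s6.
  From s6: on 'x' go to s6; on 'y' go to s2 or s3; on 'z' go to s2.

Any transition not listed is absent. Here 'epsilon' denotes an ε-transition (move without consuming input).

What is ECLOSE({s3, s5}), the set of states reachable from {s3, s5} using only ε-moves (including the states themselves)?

{s3, s5, s6}

Begin with {s3, s5}.
ε-move s5 → s6; add s6.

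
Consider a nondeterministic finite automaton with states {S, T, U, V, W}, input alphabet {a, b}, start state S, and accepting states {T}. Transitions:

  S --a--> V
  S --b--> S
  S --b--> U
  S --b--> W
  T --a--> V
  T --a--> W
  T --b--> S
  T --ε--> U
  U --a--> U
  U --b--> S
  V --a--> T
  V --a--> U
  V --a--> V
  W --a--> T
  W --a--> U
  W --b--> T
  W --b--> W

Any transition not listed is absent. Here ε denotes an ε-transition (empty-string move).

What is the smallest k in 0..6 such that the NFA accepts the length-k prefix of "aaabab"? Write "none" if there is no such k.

Start in {S}.
Read 'a': {S} → {V}.
Read 'a': {V} → {T, U, V}.
None of the earlier sets intersect F, but {T, U, V} does.

2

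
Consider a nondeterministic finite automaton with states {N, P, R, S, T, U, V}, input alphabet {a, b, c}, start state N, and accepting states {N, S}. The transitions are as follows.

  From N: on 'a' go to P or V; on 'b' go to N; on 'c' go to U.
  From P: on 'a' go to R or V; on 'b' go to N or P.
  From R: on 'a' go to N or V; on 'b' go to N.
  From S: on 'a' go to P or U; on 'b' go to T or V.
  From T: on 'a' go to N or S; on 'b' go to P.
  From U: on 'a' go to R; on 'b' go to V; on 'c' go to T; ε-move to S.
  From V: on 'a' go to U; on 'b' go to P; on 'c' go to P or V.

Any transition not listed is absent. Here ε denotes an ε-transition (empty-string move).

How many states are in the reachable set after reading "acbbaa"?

Start in {N}.
Read 'a': {N} → {P, V}.
Read 'c': {P, V} → {P, V}.
Read 'b': {P, V} → {N, P}.
Read 'b': {N, P} → {N, P}.
Read 'a': {N, P} → {P, R, V}.
Read 'a': {P, R, V} → {N, R, S, U, V}.
That set has 5 states.

5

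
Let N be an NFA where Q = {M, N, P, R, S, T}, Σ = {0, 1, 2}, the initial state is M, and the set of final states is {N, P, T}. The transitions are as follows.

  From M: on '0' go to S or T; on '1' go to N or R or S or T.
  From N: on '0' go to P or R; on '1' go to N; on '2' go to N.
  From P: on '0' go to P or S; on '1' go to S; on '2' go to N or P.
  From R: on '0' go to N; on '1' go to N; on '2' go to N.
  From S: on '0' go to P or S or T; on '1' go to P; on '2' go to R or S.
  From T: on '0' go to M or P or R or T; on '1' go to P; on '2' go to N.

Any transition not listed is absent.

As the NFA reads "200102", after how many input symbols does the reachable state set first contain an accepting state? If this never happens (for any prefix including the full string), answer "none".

Start in {M}.
Read '2': {M} → ∅.
The set is empty and remains empty for the remaining 5 symbols.
No reachable set along the way intersects F.

none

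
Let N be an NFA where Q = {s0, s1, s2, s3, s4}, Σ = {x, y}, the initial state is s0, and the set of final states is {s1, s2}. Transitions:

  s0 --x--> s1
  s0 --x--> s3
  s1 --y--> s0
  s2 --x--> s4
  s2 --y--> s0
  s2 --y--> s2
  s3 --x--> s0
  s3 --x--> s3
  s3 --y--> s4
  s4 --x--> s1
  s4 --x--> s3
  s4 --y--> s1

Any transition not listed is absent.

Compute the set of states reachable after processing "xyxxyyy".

{s0}

Start in {s0}.
Read 'x': s0→{s1, s3}; now {s1, s3}.
Read 'y': s1→{s0}, s3→{s4}; now {s0, s4}.
Read 'x': s0→{s1, s3}, s4→{s1, s3}; now {s1, s3}.
Read 'x': s1→∅, s3→{s0, s3}; now {s0, s3}.
Read 'y': s0→∅, s3→{s4}; now {s4}.
Read 'y': s4→{s1}; now {s1}.
Read 'y': s1→{s0}; now {s0}.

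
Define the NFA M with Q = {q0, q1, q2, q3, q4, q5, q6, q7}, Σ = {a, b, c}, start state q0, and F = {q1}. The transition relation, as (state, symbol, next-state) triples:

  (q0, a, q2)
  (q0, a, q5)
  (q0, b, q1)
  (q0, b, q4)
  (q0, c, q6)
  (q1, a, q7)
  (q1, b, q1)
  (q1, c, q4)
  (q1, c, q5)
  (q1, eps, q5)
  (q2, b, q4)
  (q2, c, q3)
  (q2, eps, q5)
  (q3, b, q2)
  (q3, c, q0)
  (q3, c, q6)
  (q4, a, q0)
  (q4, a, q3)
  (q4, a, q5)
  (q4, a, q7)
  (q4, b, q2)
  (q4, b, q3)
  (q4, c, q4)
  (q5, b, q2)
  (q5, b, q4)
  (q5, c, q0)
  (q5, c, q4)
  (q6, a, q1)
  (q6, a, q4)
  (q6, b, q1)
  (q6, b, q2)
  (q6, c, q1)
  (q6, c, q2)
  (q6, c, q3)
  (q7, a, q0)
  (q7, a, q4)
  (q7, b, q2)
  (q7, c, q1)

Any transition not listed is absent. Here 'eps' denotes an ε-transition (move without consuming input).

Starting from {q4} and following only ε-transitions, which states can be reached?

Begin with {q4}.
No ε-moves leave this set, so the closure equals the set itself.

{q4}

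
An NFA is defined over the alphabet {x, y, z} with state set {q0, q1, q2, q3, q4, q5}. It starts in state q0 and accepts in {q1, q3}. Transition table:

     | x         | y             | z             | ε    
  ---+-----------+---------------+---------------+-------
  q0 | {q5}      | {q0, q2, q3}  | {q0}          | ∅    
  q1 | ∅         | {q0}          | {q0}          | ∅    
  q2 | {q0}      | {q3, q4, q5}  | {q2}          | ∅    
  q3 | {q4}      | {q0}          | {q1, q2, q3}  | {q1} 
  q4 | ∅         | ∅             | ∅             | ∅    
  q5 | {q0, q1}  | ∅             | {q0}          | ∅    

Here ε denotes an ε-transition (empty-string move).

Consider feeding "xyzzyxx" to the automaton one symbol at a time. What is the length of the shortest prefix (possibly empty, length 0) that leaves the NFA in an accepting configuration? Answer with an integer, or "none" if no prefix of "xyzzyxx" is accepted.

none

Start in {q0}.
Read 'x': q0→{q5}; now {q5}.
Read 'y': q5→∅; now ∅.
The set is empty and remains empty for the remaining 5 symbols.
No reachable set along the way intersects F.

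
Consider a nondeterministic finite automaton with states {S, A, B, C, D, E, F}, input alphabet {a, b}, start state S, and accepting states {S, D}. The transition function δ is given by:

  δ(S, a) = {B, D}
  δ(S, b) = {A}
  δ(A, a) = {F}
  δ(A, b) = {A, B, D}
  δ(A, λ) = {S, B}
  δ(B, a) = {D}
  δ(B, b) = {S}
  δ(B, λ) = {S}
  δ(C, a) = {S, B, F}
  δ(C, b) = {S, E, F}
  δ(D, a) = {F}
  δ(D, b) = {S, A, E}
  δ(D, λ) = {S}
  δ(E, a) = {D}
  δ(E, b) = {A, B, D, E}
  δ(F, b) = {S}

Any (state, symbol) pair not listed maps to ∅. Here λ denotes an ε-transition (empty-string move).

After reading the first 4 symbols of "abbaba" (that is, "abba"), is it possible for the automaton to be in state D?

Yes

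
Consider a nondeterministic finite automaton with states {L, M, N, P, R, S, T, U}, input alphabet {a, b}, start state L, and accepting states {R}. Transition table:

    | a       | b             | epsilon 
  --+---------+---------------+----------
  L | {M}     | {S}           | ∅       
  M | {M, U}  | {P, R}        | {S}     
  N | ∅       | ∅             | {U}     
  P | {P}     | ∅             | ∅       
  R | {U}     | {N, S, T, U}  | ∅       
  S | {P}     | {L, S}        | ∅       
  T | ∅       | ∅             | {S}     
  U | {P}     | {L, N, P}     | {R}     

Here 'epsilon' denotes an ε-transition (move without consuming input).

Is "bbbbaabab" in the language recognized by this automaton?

Start in {L}.
Read 'b': L→{S}; now {S}.
Read 'b': S→{L, S}; now {L, S}.
Read 'b': L→{S}, S→{L, S}; now {L, S}.
Read 'b': L→{S}, S→{L, S}; now {L, S}.
Read 'a': L→{M}, S→{P}; union {M, P}; ε-closure = {M, P, S}.
Read 'a': M→{M, U}, P→{P}, S→{P}; union {M, P, U}; ε-closure = {M, P, R, S, U}.
Read 'b': M→{P, R}, P→∅, R→{N, S, T, U}, S→{L, S}, U→{L, N, P}; now {L, N, P, R, S, T, U}.
Read 'a': L→{M}, N→∅, P→{P}, R→{U}, S→{P}, T→∅, U→{P}; union {M, P, U}; ε-closure = {M, P, R, S, U}.
Read 'b': M→{P, R}, P→∅, R→{N, S, T, U}, S→{L, S}, U→{L, N, P}; now {L, N, P, R, S, T, U}.
The final set {L, N, P, R, S, T, U} contains the accepting state R.

Yes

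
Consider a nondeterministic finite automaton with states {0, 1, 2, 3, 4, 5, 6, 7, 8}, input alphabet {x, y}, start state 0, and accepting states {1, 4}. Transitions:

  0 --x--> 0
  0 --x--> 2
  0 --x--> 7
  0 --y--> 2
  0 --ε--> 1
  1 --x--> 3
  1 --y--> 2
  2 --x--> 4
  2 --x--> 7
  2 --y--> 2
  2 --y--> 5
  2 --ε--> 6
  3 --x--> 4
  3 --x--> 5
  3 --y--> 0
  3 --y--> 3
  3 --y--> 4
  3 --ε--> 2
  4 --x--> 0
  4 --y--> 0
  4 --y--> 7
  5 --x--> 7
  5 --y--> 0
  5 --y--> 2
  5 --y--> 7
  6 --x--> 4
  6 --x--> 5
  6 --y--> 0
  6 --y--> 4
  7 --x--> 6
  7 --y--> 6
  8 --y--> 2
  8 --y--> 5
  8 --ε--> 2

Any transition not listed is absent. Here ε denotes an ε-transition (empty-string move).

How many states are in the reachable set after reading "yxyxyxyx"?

Start: ε-closure({0}) = {0, 1}.
Read 'y': 0→{2}, 1→{2}; union {2}; ε-closure = {2, 6}.
Read 'x': 2→{4, 7}, 6→{4, 5}; now {4, 5, 7}.
Read 'y': 4→{0, 7}, 5→{0, 2, 7}, 7→{6}; union {0, 2, 6, 7}; ε-closure = {0, 1, 2, 6, 7}.
Read 'x': 0→{0, 2, 7}, 1→{3}, 2→{4, 7}, 6→{4, 5}, 7→{6}; union {0, 2, 3, 4, 5, 6, 7}; ε-closure = {0, 1, 2, 3, 4, 5, 6, 7}.
Read 'y': 0→{2}, 1→{2}, 2→{2, 5}, 3→{0, 3, 4}, 4→{0, 7}, 5→{0, 2, 7}, 6→{0, 4}, 7→{6}; union {0, 2, 3, 4, 5, 6, 7}; ε-closure = {0, 1, 2, 3, 4, 5, 6, 7}.
Read 'x': 0→{0, 2, 7}, 1→{3}, 2→{4, 7}, 3→{4, 5}, 4→{0}, 5→{7}, 6→{4, 5}, 7→{6}; union {0, 2, 3, 4, 5, 6, 7}; ε-closure = {0, 1, 2, 3, 4, 5, 6, 7}.
Read 'y': 0→{2}, 1→{2}, 2→{2, 5}, 3→{0, 3, 4}, 4→{0, 7}, 5→{0, 2, 7}, 6→{0, 4}, 7→{6}; union {0, 2, 3, 4, 5, 6, 7}; ε-closure = {0, 1, 2, 3, 4, 5, 6, 7}.
Read 'x': 0→{0, 2, 7}, 1→{3}, 2→{4, 7}, 3→{4, 5}, 4→{0}, 5→{7}, 6→{4, 5}, 7→{6}; union {0, 2, 3, 4, 5, 6, 7}; ε-closure = {0, 1, 2, 3, 4, 5, 6, 7}.
That set has 8 states.

8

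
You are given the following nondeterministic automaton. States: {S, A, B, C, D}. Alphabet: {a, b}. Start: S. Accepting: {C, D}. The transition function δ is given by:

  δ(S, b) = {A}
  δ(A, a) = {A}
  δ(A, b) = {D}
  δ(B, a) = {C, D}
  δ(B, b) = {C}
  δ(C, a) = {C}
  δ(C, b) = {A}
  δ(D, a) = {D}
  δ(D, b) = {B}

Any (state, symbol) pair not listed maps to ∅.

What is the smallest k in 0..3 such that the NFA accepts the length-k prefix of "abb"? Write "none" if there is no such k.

none

Start in {S}.
Read 'a': {S} → ∅.
The set is empty and remains empty for the remaining 2 symbols.
No reachable set along the way intersects F.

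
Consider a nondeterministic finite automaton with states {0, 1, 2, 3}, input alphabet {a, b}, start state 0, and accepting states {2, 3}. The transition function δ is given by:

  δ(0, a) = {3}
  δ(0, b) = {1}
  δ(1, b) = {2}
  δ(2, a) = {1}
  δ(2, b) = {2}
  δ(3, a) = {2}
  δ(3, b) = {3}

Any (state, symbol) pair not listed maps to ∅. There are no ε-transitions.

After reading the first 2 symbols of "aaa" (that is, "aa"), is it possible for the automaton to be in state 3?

No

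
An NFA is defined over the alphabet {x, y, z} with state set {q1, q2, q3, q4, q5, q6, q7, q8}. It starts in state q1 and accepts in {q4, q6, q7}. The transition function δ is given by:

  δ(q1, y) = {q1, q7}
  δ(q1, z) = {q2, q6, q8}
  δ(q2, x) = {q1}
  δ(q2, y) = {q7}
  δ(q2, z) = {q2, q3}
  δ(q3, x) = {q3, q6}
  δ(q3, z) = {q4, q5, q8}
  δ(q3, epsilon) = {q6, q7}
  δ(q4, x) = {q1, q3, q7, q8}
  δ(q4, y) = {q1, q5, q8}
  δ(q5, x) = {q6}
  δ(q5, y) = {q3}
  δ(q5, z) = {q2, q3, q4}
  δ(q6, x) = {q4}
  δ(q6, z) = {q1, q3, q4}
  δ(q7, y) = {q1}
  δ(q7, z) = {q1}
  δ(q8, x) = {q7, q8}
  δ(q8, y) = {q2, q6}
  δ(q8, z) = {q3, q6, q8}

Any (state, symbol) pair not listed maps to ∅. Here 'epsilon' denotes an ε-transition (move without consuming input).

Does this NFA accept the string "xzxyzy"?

Start in {q1}.
Read 'x': q1→∅; now ∅.
The set is empty and remains empty for the remaining 5 symbols.
The final set ∅ contains no accepting state.

No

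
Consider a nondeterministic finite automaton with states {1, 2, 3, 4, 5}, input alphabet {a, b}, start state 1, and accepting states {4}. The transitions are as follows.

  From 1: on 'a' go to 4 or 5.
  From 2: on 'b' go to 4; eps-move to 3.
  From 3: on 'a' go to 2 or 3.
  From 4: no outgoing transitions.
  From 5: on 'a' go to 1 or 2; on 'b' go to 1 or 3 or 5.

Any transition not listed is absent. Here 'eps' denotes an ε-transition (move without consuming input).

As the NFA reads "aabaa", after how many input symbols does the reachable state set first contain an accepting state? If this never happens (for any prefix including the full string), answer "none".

1

Start in {1}.
Read 'a': 1→{4, 5}; now {4, 5}.
None of the earlier sets intersect F, but {4, 5} does.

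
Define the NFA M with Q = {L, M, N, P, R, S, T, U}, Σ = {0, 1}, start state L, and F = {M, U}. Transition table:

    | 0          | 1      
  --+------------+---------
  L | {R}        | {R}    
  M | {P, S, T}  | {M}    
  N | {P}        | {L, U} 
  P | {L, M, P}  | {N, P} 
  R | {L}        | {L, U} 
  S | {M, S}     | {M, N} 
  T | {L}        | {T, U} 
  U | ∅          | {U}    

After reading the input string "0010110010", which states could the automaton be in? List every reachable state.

Start in {L}.
Read '0': {L} → {R}.
Read '0': {R} → {L}.
Read '1': {L} → {R}.
Read '0': {R} → {L}.
Read '1': {L} → {R}.
Read '1': {R} → {L, U}.
Read '0': {L, U} → {R}.
Read '0': {R} → {L}.
Read '1': {L} → {R}.
Read '0': {R} → {L}.

{L}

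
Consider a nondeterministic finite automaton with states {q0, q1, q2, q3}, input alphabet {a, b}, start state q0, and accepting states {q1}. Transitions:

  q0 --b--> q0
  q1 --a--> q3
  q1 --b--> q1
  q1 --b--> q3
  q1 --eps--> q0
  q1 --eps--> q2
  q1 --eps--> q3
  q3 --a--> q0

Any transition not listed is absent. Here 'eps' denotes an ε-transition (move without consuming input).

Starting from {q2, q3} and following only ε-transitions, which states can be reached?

{q2, q3}

Begin with {q2, q3}.
No ε-moves leave this set, so the closure equals the set itself.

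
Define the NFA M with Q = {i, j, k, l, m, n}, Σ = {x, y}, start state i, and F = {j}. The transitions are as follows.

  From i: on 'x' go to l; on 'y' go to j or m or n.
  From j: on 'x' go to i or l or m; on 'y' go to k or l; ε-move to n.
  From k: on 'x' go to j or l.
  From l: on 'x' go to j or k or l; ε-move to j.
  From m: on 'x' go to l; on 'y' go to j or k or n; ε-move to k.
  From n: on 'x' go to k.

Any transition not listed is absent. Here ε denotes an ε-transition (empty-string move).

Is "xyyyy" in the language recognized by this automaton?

Yes

Start in {i}.
Read 'x': i→{l}; union {l}; ε-closure = {j, l, n}.
Read 'y': j→{k, l}, l→∅, n→∅; union {k, l}; ε-closure = {j, k, l, n}.
Read 'y': j→{k, l}, k→∅, l→∅, n→∅; union {k, l}; ε-closure = {j, k, l, n}.
Read 'y': j→{k, l}, k→∅, l→∅, n→∅; union {k, l}; ε-closure = {j, k, l, n}.
Read 'y': j→{k, l}, k→∅, l→∅, n→∅; union {k, l}; ε-closure = {j, k, l, n}.
The final set {j, k, l, n} contains the accepting state j.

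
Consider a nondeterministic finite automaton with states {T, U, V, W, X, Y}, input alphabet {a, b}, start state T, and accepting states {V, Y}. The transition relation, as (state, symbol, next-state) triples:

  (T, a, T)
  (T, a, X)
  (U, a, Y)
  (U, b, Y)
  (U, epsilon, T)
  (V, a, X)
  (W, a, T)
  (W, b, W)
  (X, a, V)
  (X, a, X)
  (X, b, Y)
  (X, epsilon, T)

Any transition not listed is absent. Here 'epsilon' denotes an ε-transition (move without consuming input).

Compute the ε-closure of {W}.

{W}

Begin with {W}.
No ε-moves leave this set, so the closure equals the set itself.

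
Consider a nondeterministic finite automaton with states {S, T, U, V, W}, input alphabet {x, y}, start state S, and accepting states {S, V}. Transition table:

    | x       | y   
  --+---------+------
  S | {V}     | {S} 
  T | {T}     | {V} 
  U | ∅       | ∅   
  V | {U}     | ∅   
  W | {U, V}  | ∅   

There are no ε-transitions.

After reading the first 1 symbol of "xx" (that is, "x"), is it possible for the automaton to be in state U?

Start in {S}.
Read 'x': S→{V}; now {V}.
State U is not in {V}.

No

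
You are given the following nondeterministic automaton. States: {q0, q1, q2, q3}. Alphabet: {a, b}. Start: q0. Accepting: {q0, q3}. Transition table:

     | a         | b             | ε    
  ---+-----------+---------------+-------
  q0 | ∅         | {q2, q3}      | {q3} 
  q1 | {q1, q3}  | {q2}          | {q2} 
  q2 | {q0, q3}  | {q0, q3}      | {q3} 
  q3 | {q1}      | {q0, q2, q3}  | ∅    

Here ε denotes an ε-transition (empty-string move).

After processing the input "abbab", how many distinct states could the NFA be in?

Start: ε-closure({q0}) = {q0, q3}.
Read 'a': q0→∅, q3→{q1}; union {q1}; ε-closure = {q1, q2, q3}.
Read 'b': q1→{q2}, q2→{q0, q3}, q3→{q0, q2, q3}; now {q0, q2, q3}.
Read 'b': q0→{q2, q3}, q2→{q0, q3}, q3→{q0, q2, q3}; now {q0, q2, q3}.
Read 'a': q0→∅, q2→{q0, q3}, q3→{q1}; union {q0, q1, q3}; ε-closure = {q0, q1, q2, q3}.
Read 'b': q0→{q2, q3}, q1→{q2}, q2→{q0, q3}, q3→{q0, q2, q3}; now {q0, q2, q3}.
That set has 3 states.

3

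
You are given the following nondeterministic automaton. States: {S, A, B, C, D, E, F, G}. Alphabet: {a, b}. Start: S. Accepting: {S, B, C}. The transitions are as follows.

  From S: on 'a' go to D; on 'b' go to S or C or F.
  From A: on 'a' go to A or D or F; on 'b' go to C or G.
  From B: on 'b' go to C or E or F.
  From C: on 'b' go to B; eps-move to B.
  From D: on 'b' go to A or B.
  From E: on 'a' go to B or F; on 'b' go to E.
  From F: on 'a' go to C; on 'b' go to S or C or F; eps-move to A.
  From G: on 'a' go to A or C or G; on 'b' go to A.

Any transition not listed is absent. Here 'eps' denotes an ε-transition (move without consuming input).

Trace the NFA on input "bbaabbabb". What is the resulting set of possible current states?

{S, A, B, C, E, F, G}

Start in {S}.
Read 'b': {S} → {S, A, B, C, F}.
Read 'b': {S, A, B, C, F} → {S, A, B, C, E, F, G}.
Read 'a': {S, A, B, C, E, F, G} → {A, B, C, D, F, G}.
Read 'a': {A, B, C, D, F, G} → {A, B, C, D, F, G}.
Read 'b': {A, B, C, D, F, G} → {S, A, B, C, E, F, G}.
Read 'b': {S, A, B, C, E, F, G} → {S, A, B, C, E, F, G}.
Read 'a': {S, A, B, C, E, F, G} → {A, B, C, D, F, G}.
Read 'b': {A, B, C, D, F, G} → {S, A, B, C, E, F, G}.
Read 'b': {S, A, B, C, E, F, G} → {S, A, B, C, E, F, G}.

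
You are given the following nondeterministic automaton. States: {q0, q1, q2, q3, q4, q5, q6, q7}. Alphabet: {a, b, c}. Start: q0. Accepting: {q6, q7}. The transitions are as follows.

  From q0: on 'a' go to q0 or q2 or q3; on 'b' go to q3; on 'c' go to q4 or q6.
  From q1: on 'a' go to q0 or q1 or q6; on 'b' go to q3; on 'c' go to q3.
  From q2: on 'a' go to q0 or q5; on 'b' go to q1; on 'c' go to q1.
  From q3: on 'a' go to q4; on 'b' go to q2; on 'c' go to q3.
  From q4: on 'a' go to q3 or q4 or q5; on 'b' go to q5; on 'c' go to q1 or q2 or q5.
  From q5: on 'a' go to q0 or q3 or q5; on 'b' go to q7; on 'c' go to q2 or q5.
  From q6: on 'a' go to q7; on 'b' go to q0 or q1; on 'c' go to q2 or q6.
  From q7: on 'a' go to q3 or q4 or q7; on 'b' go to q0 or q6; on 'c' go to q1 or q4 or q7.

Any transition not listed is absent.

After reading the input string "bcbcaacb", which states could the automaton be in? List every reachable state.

Start in {q0}.
Read 'b': q0→{q3}; now {q3}.
Read 'c': q3→{q3}; now {q3}.
Read 'b': q3→{q2}; now {q2}.
Read 'c': q2→{q1}; now {q1}.
Read 'a': q1→{q0, q1, q6}; now {q0, q1, q6}.
Read 'a': q0→{q0, q2, q3}, q1→{q0, q1, q6}, q6→{q7}; now {q0, q1, q2, q3, q6, q7}.
Read 'c': q0→{q4, q6}, q1→{q3}, q2→{q1}, q3→{q3}, q6→{q2, q6}, q7→{q1, q4, q7}; now {q1, q2, q3, q4, q6, q7}.
Read 'b': q1→{q3}, q2→{q1}, q3→{q2}, q4→{q5}, q6→{q0, q1}, q7→{q0, q6}; now {q0, q1, q2, q3, q5, q6}.

{q0, q1, q2, q3, q5, q6}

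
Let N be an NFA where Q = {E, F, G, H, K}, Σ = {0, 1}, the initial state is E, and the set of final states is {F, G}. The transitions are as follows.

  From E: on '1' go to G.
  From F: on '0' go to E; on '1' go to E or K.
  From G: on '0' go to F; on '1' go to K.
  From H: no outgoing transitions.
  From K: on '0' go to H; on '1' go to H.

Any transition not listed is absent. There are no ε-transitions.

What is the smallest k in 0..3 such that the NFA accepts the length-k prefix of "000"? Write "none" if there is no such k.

Start in {E}.
Read '0': E→∅; now ∅.
The set is empty and remains empty for the remaining 2 symbols.
No reachable set along the way intersects F.

none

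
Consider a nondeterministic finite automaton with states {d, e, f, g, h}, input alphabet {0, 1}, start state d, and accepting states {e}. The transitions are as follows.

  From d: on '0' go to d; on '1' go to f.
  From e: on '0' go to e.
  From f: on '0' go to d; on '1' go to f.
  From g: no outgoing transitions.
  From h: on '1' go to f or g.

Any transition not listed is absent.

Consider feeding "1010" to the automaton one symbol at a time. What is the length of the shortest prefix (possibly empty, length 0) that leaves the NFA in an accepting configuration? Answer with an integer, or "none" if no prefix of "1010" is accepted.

Start in {d}.
Read '1': d→{f}; now {f}.
Read '0': f→{d}; now {d}.
Read '1': d→{f}; now {f}.
Read '0': f→{d}; now {d}.
No reachable set along the way intersects F.

none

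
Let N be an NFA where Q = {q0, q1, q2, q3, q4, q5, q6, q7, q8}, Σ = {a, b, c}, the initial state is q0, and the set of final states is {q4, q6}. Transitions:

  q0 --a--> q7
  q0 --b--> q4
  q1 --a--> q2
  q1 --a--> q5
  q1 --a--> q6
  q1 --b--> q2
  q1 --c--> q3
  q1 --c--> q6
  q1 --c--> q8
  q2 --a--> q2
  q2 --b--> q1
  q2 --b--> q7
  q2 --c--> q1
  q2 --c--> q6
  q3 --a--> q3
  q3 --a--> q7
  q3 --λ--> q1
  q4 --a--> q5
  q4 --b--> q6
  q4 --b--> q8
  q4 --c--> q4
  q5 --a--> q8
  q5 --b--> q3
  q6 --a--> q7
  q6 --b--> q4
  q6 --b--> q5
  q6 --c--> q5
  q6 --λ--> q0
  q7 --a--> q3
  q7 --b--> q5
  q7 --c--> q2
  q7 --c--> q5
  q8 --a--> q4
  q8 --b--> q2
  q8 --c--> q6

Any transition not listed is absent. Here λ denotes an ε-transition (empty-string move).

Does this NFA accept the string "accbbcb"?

Yes

Start in {q0}.
Read 'a': q0→{q7}; now {q7}.
Read 'c': q7→{q2, q5}; now {q2, q5}.
Read 'c': q2→{q1, q6}, q5→∅; union {q1, q6}; ε-closure = {q0, q1, q6}.
Read 'b': q0→{q4}, q1→{q2}, q6→{q4, q5}; now {q2, q4, q5}.
Read 'b': q2→{q1, q7}, q4→{q6, q8}, q5→{q3}; union {q1, q3, q6, q7, q8}; ε-closure = {q0, q1, q3, q6, q7, q8}.
Read 'c': q0→∅, q1→{q3, q6, q8}, q3→∅, q6→{q5}, q7→{q2, q5}, q8→{q6}; union {q2, q3, q5, q6, q8}; ε-closure = {q0, q1, q2, q3, q5, q6, q8}.
Read 'b': q0→{q4}, q1→{q2}, q2→{q1, q7}, q3→∅, q5→{q3}, q6→{q4, q5}, q8→{q2}; now {q1, q2, q3, q4, q5, q7}.
The final set {q1, q2, q3, q4, q5, q7} contains the accepting state q4.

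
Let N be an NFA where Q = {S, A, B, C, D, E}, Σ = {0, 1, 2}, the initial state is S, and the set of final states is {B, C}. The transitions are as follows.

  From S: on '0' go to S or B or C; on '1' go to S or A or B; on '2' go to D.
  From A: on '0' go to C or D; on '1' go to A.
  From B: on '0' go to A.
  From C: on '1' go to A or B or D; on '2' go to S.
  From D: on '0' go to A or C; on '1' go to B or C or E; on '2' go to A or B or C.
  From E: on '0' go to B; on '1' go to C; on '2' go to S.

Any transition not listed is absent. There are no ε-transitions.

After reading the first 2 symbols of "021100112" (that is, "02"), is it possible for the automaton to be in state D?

Yes

Start in {S}.
Read '0': {S} → {S, B, C}.
Read '2': {S, B, C} → {S, D}.
State D is in {S, D}.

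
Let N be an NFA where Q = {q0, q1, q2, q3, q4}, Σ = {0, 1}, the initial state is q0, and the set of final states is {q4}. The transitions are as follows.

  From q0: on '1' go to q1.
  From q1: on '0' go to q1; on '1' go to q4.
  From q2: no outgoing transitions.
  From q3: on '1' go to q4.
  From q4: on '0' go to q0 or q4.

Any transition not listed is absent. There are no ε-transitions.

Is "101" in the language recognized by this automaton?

Yes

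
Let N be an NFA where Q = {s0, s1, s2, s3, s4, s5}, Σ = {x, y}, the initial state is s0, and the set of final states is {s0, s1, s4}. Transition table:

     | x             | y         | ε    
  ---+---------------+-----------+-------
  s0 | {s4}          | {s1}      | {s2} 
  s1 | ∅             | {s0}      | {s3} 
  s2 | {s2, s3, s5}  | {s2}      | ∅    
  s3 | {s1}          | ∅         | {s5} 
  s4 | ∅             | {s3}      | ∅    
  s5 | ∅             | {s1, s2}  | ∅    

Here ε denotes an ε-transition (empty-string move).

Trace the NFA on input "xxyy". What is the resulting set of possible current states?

Start: ε-closure({s0}) = {s0, s2}.
Read 'x': {s0, s2} → {s2, s3, s4, s5}.
Read 'x': {s2, s3, s4, s5} → {s1, s2, s3, s5}.
Read 'y': {s1, s2, s3, s5} → {s0, s1, s2, s3, s5}.
Read 'y': {s0, s1, s2, s3, s5} → {s0, s1, s2, s3, s5}.

{s0, s1, s2, s3, s5}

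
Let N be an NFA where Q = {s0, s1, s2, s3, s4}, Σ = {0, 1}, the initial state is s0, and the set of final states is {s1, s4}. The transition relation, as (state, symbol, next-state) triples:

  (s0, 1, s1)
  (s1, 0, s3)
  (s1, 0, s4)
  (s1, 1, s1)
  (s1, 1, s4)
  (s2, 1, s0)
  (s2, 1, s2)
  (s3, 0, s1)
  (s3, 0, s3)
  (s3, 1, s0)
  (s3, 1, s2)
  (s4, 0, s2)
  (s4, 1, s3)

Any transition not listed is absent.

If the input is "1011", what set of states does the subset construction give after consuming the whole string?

Start in {s0}.
Read '1': s0→{s1}; now {s1}.
Read '0': s1→{s3, s4}; now {s3, s4}.
Read '1': s3→{s0, s2}, s4→{s3}; now {s0, s2, s3}.
Read '1': s0→{s1}, s2→{s0, s2}, s3→{s0, s2}; now {s0, s1, s2}.

{s0, s1, s2}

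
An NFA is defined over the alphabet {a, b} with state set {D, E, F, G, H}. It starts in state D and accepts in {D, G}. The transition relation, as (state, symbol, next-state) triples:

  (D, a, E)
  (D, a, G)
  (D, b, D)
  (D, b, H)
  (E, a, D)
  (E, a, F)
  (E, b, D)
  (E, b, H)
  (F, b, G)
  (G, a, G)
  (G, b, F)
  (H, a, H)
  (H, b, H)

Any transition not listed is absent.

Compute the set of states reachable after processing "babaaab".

{D, F, H}

Start in {D}.
Read 'b': D→{D, H}; now {D, H}.
Read 'a': D→{E, G}, H→{H}; now {E, G, H}.
Read 'b': E→{D, H}, G→{F}, H→{H}; now {D, F, H}.
Read 'a': D→{E, G}, F→∅, H→{H}; now {E, G, H}.
Read 'a': E→{D, F}, G→{G}, H→{H}; now {D, F, G, H}.
Read 'a': D→{E, G}, F→∅, G→{G}, H→{H}; now {E, G, H}.
Read 'b': E→{D, H}, G→{F}, H→{H}; now {D, F, H}.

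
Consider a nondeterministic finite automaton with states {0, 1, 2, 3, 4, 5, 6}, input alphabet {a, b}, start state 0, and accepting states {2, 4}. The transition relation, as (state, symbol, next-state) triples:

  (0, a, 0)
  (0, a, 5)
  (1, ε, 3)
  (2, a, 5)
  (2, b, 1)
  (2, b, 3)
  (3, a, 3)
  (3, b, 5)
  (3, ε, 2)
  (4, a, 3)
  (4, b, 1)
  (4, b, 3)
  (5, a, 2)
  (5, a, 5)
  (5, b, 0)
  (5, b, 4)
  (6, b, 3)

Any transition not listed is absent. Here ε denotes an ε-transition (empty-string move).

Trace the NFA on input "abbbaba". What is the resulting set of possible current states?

Start in {0}.
Read 'a': 0→{0, 5}; now {0, 5}.
Read 'b': 0→∅, 5→{0, 4}; now {0, 4}.
Read 'b': 0→∅, 4→{1, 3}; union {1, 3}; ε-closure = {1, 2, 3}.
Read 'b': 1→∅, 2→{1, 3}, 3→{5}; union {1, 3, 5}; ε-closure = {1, 2, 3, 5}.
Read 'a': 1→∅, 2→{5}, 3→{3}, 5→{2, 5}; now {2, 3, 5}.
Read 'b': 2→{1, 3}, 3→{5}, 5→{0, 4}; union {0, 1, 3, 4, 5}; ε-closure = {0, 1, 2, 3, 4, 5}.
Read 'a': 0→{0, 5}, 1→∅, 2→{5}, 3→{3}, 4→{3}, 5→{2, 5}; now {0, 2, 3, 5}.

{0, 2, 3, 5}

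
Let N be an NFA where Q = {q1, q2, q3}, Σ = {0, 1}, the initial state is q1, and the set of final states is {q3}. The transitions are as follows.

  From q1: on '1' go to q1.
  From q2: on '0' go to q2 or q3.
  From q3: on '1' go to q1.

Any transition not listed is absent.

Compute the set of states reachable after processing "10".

∅

Start in {q1}.
Read '1': q1→{q1}; now {q1}.
Read '0': q1→∅; now ∅.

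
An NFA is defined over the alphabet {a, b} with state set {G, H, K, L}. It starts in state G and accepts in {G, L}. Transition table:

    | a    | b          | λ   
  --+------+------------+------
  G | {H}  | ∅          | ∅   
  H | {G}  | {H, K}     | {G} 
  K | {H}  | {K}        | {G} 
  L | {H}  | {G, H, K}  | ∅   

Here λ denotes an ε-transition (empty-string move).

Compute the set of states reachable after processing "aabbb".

{G, H, K}

Start in {G}.
Read 'a': G→{H}; union {H}; ε-closure = {G, H}.
Read 'a': G→{H}, H→{G}; now {G, H}.
Read 'b': G→∅, H→{H, K}; union {H, K}; ε-closure = {G, H, K}.
Read 'b': G→∅, H→{H, K}, K→{K}; union {H, K}; ε-closure = {G, H, K}.
Read 'b': G→∅, H→{H, K}, K→{K}; union {H, K}; ε-closure = {G, H, K}.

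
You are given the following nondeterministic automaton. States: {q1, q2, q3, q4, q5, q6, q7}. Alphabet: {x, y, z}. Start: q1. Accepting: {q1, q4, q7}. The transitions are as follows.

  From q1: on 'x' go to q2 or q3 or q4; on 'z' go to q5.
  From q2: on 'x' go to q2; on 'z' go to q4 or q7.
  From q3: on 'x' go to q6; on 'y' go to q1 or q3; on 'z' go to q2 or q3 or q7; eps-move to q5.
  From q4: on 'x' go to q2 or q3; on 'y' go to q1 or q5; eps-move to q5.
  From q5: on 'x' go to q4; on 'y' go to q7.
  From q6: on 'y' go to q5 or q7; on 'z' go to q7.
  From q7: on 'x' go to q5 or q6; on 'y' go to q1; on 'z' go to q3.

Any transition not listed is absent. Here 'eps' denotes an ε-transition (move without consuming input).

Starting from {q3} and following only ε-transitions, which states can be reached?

{q3, q5}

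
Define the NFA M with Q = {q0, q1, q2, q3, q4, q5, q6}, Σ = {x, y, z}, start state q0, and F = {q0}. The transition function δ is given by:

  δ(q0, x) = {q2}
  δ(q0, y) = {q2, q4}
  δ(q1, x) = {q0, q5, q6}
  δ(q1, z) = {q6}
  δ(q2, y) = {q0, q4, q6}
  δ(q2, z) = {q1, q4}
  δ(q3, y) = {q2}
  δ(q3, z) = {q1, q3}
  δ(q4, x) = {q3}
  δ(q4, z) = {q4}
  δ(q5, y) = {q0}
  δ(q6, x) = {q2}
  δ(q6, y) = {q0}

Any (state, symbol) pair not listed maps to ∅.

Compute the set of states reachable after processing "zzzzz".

∅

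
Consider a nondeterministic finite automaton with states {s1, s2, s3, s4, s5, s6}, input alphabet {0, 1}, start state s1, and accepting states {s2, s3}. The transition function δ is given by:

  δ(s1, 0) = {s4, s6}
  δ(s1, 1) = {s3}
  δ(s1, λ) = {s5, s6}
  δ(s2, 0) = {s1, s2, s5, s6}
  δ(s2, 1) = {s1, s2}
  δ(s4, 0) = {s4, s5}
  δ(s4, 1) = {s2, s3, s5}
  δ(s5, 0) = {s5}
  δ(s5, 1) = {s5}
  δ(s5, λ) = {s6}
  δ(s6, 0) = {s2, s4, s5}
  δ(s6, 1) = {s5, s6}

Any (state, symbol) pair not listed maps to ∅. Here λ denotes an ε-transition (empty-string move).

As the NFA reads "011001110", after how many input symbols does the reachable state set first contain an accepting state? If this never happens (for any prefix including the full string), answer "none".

1

Start: ε-closure({s1}) = {s1, s5, s6}.
Read '0': s1→{s4, s6}, s5→{s5}, s6→{s2, s4, s5}; now {s2, s4, s5, s6}.
None of the earlier sets intersect F, but {s2, s4, s5, s6} does.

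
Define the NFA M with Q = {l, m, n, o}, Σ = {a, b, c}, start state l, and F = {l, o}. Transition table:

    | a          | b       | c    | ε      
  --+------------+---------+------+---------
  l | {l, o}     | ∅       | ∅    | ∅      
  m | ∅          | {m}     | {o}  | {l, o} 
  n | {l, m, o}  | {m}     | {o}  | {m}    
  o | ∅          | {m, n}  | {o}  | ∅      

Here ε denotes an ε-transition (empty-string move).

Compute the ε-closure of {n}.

Begin with {n}.
ε-move n → m; add m.
ε-move m → l; add l.
ε-move m → o; add o.

{l, m, n, o}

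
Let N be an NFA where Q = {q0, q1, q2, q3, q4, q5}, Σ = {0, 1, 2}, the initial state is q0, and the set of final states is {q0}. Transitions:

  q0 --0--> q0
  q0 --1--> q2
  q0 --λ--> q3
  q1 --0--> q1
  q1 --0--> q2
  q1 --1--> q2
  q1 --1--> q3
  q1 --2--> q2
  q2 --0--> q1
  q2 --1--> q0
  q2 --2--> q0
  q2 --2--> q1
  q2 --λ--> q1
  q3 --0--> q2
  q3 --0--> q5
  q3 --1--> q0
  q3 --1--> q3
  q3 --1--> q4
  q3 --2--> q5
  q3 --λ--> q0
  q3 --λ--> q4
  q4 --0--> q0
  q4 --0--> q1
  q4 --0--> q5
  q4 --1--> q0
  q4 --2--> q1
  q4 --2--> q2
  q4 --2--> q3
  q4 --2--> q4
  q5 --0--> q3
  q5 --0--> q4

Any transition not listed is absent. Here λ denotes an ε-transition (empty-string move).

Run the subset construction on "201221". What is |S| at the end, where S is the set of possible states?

Start: ε-closure({q0}) = {q0, q3, q4}.
Read '2': q0→∅, q3→{q5}, q4→{q1, q2, q3, q4}; union {q1, q2, q3, q4, q5}; ε-closure = {q0, q1, q2, q3, q4, q5}.
Read '0': q0→{q0}, q1→{q1, q2}, q2→{q1}, q3→{q2, q5}, q4→{q0, q1, q5}, q5→{q3, q4}; now {q0, q1, q2, q3, q4, q5}.
Read '1': q0→{q2}, q1→{q2, q3}, q2→{q0}, q3→{q0, q3, q4}, q4→{q0}, q5→∅; union {q0, q2, q3, q4}; ε-closure = {q0, q1, q2, q3, q4}.
Read '2': q0→∅, q1→{q2}, q2→{q0, q1}, q3→{q5}, q4→{q1, q2, q3, q4}; now {q0, q1, q2, q3, q4, q5}.
Read '2': q0→∅, q1→{q2}, q2→{q0, q1}, q3→{q5}, q4→{q1, q2, q3, q4}, q5→∅; now {q0, q1, q2, q3, q4, q5}.
Read '1': q0→{q2}, q1→{q2, q3}, q2→{q0}, q3→{q0, q3, q4}, q4→{q0}, q5→∅; union {q0, q2, q3, q4}; ε-closure = {q0, q1, q2, q3, q4}.
That set has 5 states.

5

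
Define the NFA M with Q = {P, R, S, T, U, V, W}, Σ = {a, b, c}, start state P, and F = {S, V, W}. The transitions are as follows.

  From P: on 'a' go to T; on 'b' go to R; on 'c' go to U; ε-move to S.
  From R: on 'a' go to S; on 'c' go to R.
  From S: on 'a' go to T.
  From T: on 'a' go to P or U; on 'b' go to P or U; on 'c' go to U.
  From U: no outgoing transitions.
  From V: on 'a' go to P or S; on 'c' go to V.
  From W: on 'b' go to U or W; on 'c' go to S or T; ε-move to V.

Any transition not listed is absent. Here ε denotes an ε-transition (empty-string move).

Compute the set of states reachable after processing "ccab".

Start: ε-closure({P}) = {P, S}.
Read 'c': {P, S} → {U}.
Read 'c': {U} → ∅.
The set is empty and remains empty for the remaining 2 symbols.

∅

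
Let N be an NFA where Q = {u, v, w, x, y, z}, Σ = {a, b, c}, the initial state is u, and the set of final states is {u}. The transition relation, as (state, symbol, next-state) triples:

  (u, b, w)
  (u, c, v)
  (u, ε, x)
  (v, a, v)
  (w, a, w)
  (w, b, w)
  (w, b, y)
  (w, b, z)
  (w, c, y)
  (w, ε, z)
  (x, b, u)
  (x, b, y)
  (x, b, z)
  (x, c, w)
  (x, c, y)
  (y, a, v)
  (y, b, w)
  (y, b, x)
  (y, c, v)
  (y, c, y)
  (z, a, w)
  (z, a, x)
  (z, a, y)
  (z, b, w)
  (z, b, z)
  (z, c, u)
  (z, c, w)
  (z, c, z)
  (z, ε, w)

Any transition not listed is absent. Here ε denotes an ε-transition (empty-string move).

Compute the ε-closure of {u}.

Begin with {u}.
ε-move u → x; add x.

{u, x}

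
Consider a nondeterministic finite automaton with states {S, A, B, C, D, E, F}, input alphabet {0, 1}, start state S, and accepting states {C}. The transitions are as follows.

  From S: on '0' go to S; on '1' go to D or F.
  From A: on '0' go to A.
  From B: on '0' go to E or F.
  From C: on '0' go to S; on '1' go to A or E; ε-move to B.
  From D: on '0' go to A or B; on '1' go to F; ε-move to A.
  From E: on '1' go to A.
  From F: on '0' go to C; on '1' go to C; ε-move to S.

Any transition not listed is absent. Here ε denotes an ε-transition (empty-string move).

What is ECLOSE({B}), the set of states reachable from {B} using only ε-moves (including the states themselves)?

Begin with {B}.
No ε-moves leave this set, so the closure equals the set itself.

{B}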